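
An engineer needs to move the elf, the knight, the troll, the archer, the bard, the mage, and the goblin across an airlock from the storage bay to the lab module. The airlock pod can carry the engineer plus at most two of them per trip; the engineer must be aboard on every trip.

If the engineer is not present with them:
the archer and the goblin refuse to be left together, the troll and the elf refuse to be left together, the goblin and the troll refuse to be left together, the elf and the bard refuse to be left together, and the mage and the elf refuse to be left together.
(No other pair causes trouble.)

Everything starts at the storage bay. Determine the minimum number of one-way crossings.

9

Counting alone: the engineer can take at most 2 across per trip to the lab module, so moving all 7 needs at least 4 loaded trips out, with a return between consecutive ones — at least 7 crossings.
The safety rule pushes this higher. Following every safe sequence of crossings, the most of the 7 that can be at the lab module as the airlock pod arrives there on crossing 7 is 6 — never all 7.
So no plan with fewer than 9 crossings exists, and this one achieves 9:
1. Engineer goes to the lab module with the elf and the goblin.
2. Engineer goes back to the storage bay alone.
3. Engineer goes to the lab module with the knight.
4. Engineer goes back to the storage bay alone.
5. Engineer goes to the lab module with the archer and the troll.
6. Engineer goes back to the storage bay with the elf and the goblin.
7. Engineer goes to the lab module with the bard and the mage.
8. Engineer goes back to the storage bay alone.
9. Engineer goes to the lab module with the elf and the goblin.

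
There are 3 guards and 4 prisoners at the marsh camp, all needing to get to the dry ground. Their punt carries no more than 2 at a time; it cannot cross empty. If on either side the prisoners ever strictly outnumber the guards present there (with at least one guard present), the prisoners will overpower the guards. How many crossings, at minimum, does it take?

impossible

The prisoners already outnumber the guards at the marsh camp before anyone moves, so the starting position itself is disallowed.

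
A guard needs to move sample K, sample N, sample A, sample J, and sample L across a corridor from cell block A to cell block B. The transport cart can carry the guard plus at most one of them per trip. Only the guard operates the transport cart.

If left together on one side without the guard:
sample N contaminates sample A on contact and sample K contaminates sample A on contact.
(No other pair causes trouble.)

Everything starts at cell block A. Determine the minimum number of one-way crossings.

11

Counting alone: the guard can take at most 1 across per trip to cell block B, so moving all 5 needs at least 5 loaded trips out, with a return between consecutive ones — at least 9 crossings.
The safety rule pushes this higher. Following every safe sequence of crossings, the most of the 5 that can be at cell block B as the transport cart arrives there on crossing 9 is 4 — never all 5.
So no plan with fewer than 11 crossings exists, and this one achieves 11:
1. Guard goes to cell block B with sample A.  [cell block A: sample J, sample K, sample L, sample N | cell block B: sample A]
2. Guard goes back to cell block A alone.  [cell block A: sample J, sample K, sample L, sample N | cell block B: sample A]
3. Guard goes to cell block B with sample K.  [cell block A: sample J, sample L, sample N | cell block B: sample A, sample K]
4. Guard goes back to cell block A with sample A.  [cell block A: sample A, sample J, sample L, sample N | cell block B: sample K]
5. Guard goes to cell block B with sample N.  [cell block A: sample A, sample J, sample L | cell block B: sample K, sample N]
6. Guard goes back to cell block A alone.  [cell block A: sample A, sample J, sample L | cell block B: sample K, sample N]
7. Guard goes to cell block B with sample J.  [cell block A: sample A, sample L | cell block B: sample J, sample K, sample N]
8. Guard goes back to cell block A alone.  [cell block A: sample A, sample L | cell block B: sample J, sample K, sample N]
9. Guard goes to cell block B with sample L.  [cell block A: sample A | cell block B: sample J, sample K, sample L, sample N]
10. Guard goes back to cell block A alone.  [cell block A: sample A | cell block B: sample J, sample K, sample L, sample N]
11. Guard goes to cell block B with sample A.  [cell block A: — | cell block B: sample A, sample J, sample K, sample L, sample N]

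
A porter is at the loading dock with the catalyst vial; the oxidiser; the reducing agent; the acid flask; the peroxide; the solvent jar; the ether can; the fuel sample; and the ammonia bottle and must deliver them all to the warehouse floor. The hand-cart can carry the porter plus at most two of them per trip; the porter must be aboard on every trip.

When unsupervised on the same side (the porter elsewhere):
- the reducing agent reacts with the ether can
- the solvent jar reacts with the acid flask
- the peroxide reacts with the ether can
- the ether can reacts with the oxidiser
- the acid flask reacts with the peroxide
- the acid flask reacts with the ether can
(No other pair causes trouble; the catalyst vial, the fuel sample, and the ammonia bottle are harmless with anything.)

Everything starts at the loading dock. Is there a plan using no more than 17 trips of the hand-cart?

Yes — this plan uses 15 crossings (≤ 17):
1. Porter goes to the warehouse floor with the acid flask and the ether can.
2. Porter goes back to the loading dock with the acid flask.
3. Porter goes to the warehouse floor with the acid flask and the catalyst vial.
4. Porter goes back to the loading dock with the acid flask.
5. Porter goes to the warehouse floor with the acid flask and the oxidiser.
6. Porter goes back to the loading dock with the ether can.
7. Porter goes to the warehouse floor with the peroxide and the reducing agent.
8. Porter goes back to the loading dock with the acid flask.
9. Porter goes to the warehouse floor with the acid flask and the solvent jar.
10. Porter goes back to the loading dock with the acid flask.
11. Porter goes to the warehouse floor with the acid flask and the fuel sample.
12. Porter goes back to the loading dock with the acid flask.
13. Porter goes to the warehouse floor with the acid flask and the ammonia bottle.
14. Porter goes back to the loading dock with the acid flask.
15. Porter goes to the warehouse floor with the acid flask and the ether can.

Yes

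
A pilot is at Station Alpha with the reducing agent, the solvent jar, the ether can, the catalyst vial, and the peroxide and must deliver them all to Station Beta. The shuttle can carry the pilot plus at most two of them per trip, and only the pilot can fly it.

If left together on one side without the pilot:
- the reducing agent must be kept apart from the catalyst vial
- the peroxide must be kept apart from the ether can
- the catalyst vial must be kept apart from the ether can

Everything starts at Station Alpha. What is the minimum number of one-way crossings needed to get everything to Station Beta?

5

Counting alone: the pilot can take at most 2 across per trip to Station Beta, so moving all 5 needs at least 3 loaded trips out, with a return between consecutive ones — at least 5 crossings.
The plan below uses exactly 5 crossings, so it is optimal:
1. Pilot goes to Station Beta with the ether can and the reducing agent.  [Station Alpha: the catalyst vial, the peroxide, the solvent jar | Station Beta: the ether can, the reducing agent]
2. Pilot goes back to Station Alpha alone.  [Station Alpha: the catalyst vial, the peroxide, the solvent jar | Station Beta: the ether can, the reducing agent]
3. Pilot goes to Station Beta with the solvent jar.  [Station Alpha: the catalyst vial, the peroxide | Station Beta: the ether can, the reducing agent, the solvent jar]
4. Pilot goes back to Station Alpha alone.  [Station Alpha: the catalyst vial, the peroxide | Station Beta: the ether can, the reducing agent, the solvent jar]
5. Pilot goes to Station Beta with the catalyst vial and the peroxide.  [Station Alpha: — | Station Beta: the catalyst vial, the ether can, the peroxide, the reducing agent, the solvent jar]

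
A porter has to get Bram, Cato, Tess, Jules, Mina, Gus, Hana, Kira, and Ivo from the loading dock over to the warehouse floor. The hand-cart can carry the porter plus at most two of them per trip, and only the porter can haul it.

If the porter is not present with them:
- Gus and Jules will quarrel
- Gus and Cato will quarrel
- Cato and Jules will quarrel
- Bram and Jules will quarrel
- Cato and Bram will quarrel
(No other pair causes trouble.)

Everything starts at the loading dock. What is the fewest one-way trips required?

Counting alone: the porter can take at most 2 across per trip to the warehouse floor, so moving all 9 needs at least 5 loaded trips out, with a return between consecutive ones — at least 9 crossings.
The safety rule pushes this higher. Following every safe sequence of crossings, the most of the 9 that can be at the warehouse floor as the hand-cart arrives there on crossings 9, 11, 13 is 6, 7, 8 respectively — never all 9.
So no plan with fewer than 15 crossings exists, and this one achieves 15:
1. Porter goes to the warehouse floor with Cato and Jules.  [the loading dock: Bram, Gus, Hana, Ivo, Kira, Mina, Tess | the warehouse floor: Cato, Jules]
2. Porter goes back to the loading dock with Cato.  [the loading dock: Bram, Cato, Gus, Hana, Ivo, Kira, Mina, Tess | the warehouse floor: Jules]
3. Porter goes to the warehouse floor with Bram and Gus.  [the loading dock: Cato, Hana, Ivo, Kira, Mina, Tess | the warehouse floor: Bram, Gus, Jules]
4. Porter goes back to the loading dock with Jules.  [the loading dock: Cato, Hana, Ivo, Jules, Kira, Mina, Tess | the warehouse floor: Bram, Gus]
5. Porter goes to the warehouse floor with Cato and Tess.  [the loading dock: Hana, Ivo, Jules, Kira, Mina | the warehouse floor: Bram, Cato, Gus, Tess]
6. Porter goes back to the loading dock with Cato.  [the loading dock: Cato, Hana, Ivo, Jules, Kira, Mina | the warehouse floor: Bram, Gus, Tess]
7. Porter goes to the warehouse floor with Cato and Mina.  [the loading dock: Hana, Ivo, Jules, Kira | the warehouse floor: Bram, Cato, Gus, Mina, Tess]
8. Porter goes back to the loading dock with Cato.  [the loading dock: Cato, Hana, Ivo, Jules, Kira | the warehouse floor: Bram, Gus, Mina, Tess]
9. Porter goes to the warehouse floor with Cato and Hana.  [the loading dock: Ivo, Jules, Kira | the warehouse floor: Bram, Cato, Gus, Hana, Mina, Tess]
10. Porter goes back to the loading dock with Cato.  [the loading dock: Cato, Ivo, Jules, Kira | the warehouse floor: Bram, Gus, Hana, Mina, Tess]
11. Porter goes to the warehouse floor with Cato and Kira.  [the loading dock: Ivo, Jules | the warehouse floor: Bram, Cato, Gus, Hana, Kira, Mina, Tess]
12. Porter goes back to the loading dock with Cato.  [the loading dock: Cato, Ivo, Jules | the warehouse floor: Bram, Gus, Hana, Kira, Mina, Tess]
13. Porter goes to the warehouse floor with Cato and Ivo.  [the loading dock: Jules | the warehouse floor: Bram, Cato, Gus, Hana, Ivo, Kira, Mina, Tess]
14. Porter goes back to the loading dock with Cato.  [the loading dock: Cato, Jules | the warehouse floor: Bram, Gus, Hana, Ivo, Kira, Mina, Tess]
15. Porter goes to the warehouse floor with Cato and Jules.  [the loading dock: — | the warehouse floor: Bram, Cato, Gus, Hana, Ivo, Jules, Kira, Mina, Tess]

15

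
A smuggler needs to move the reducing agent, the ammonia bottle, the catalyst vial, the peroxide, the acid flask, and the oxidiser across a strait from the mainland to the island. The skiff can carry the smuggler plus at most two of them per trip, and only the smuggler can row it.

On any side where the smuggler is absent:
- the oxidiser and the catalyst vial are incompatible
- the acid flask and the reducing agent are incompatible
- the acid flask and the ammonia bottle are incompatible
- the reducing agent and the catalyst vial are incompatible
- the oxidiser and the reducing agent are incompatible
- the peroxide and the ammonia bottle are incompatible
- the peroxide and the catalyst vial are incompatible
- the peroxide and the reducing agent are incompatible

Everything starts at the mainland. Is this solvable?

No

Whatever the first load, the items left behind include a forbidden pair without the smuggler. No opening move is safe, so no plan exists.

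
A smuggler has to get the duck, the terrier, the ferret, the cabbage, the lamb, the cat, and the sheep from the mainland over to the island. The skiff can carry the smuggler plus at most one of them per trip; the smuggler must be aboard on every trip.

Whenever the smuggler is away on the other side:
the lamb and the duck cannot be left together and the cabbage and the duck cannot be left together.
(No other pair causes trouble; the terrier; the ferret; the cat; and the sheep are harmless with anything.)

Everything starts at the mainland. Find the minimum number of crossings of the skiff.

15

Counting alone: the smuggler can take at most 1 across per trip to the island, so moving all 7 needs at least 7 loaded trips out, with a return between consecutive ones — at least 13 crossings.
The safety rule pushes this higher. Following every safe sequence of crossings, the most of the 7 that can be at the island as the skiff arrives there on crossing 13 is 6 — never all 7.
So no plan with fewer than 15 crossings exists, and this one achieves 15:
1. Smuggler goes to the island with the duck.  [the mainland: the cabbage, the cat, the ferret, the lamb, the sheep, the terrier | the island: the duck]
2. Smuggler goes back to the mainland alone.  [the mainland: the cabbage, the cat, the ferret, the lamb, the sheep, the terrier | the island: the duck]
3. Smuggler goes to the island with the terrier.  [the mainland: the cabbage, the cat, the ferret, the lamb, the sheep | the island: the duck, the terrier]
4. Smuggler goes back to the mainland alone.  [the mainland: the cabbage, the cat, the ferret, the lamb, the sheep | the island: the duck, the terrier]
5. Smuggler goes to the island with the ferret.  [the mainland: the cabbage, the cat, the lamb, the sheep | the island: the duck, the ferret, the terrier]
6. Smuggler goes back to the mainland alone.  [the mainland: the cabbage, the cat, the lamb, the sheep | the island: the duck, the ferret, the terrier]
7. Smuggler goes to the island with the cabbage.  [the mainland: the cat, the lamb, the sheep | the island: the cabbage, the duck, the ferret, the terrier]
8. Smuggler goes back to the mainland with the duck.  [the mainland: the cat, the duck, the lamb, the sheep | the island: the cabbage, the ferret, the terrier]
9. Smuggler goes to the island with the lamb.  [the mainland: the cat, the duck, the sheep | the island: the cabbage, the ferret, the lamb, the terrier]
10. Smuggler goes back to the mainland alone.  [the mainland: the cat, the duck, the sheep | the island: the cabbage, the ferret, the lamb, the terrier]
11. Smuggler goes to the island with the cat.  [the mainland: the duck, the sheep | the island: the cabbage, the cat, the ferret, the lamb, the terrier]
12. Smuggler goes back to the mainland alone.  [the mainland: the duck, the sheep | the island: the cabbage, the cat, the ferret, the lamb, the terrier]
13. Smuggler goes to the island with the sheep.  [the mainland: the duck | the island: the cabbage, the cat, the ferret, the lamb, the sheep, the terrier]
14. Smuggler goes back to the mainland alone.  [the mainland: the duck | the island: the cabbage, the cat, the ferret, the lamb, the sheep, the terrier]
15. Smuggler goes to the island with the duck.  [the mainland: — | the island: the cabbage, the cat, the duck, the ferret, the lamb, the sheep, the terrier]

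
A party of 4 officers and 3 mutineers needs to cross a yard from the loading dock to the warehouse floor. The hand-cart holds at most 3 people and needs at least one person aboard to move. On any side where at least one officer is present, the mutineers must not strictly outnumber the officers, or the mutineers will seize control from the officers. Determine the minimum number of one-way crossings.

5

Counting alone: each trip to the warehouse floor takes at most 3 across and each return brings at least 1 back, so after t trips out (and t−1 returns) at most 3t − (t−1) of the 7 are across; that first reaches 7 at t = 3, so at least 5 crossings are needed.
The plan below uses exactly 5 crossings, so it is optimal:
1. 3 mutineers → the warehouse floor.  (the loading dock: 4O 0M; the warehouse floor: 0O 3M)
2. 1 mutineer ← the loading dock.  (the loading dock: 4O 1M; the warehouse floor: 0O 2M)
3. 3 officers → the warehouse floor.  (the loading dock: 1O 1M; the warehouse floor: 3O 2M)
4. 1 officer ← the loading dock.  (the loading dock: 2O 1M; the warehouse floor: 2O 2M)
5. 2 officers and 1 mutineer → the warehouse floor.  (the loading dock: 0O 0M; the warehouse floor: 4O 3M)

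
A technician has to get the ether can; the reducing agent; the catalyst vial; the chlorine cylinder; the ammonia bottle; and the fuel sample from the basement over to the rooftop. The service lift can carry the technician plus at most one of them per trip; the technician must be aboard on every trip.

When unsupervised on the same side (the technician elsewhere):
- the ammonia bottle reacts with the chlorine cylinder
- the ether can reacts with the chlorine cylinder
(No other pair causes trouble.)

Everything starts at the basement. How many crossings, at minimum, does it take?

Counting alone: the technician can take at most 1 across per trip to the rooftop, so moving all 6 needs at least 6 loaded trips out, with a return between consecutive ones — at least 11 crossings.
The safety rule pushes this higher. Following every safe sequence of crossings, the most of the 6 that can be at the rooftop as the service lift arrives there on crossing 11 is 5 — never all 6.
So no plan with fewer than 13 crossings exists, and this one achieves 13:
1. Technician goes to the rooftop with the chlorine cylinder.
2. Technician goes back to the basement alone.
3. Technician goes to the rooftop with the ether can.
4. Technician goes back to the basement with the chlorine cylinder.
5. Technician goes to the rooftop with the ammonia bottle.
6. Technician goes back to the basement alone.
7. Technician goes to the rooftop with the reducing agent.
8. Technician goes back to the basement alone.
9. Technician goes to the rooftop with the catalyst vial.
10. Technician goes back to the basement alone.
11. Technician goes to the rooftop with the fuel sample.
12. Technician goes back to the basement alone.
13. Technician goes to the rooftop with the chlorine cylinder.

13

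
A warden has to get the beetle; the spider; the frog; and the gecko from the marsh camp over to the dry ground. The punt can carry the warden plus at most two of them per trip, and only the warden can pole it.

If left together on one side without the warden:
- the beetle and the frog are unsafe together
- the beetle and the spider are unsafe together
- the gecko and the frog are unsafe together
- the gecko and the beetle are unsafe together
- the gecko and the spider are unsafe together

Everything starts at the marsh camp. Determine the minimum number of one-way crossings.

5

Counting alone: the warden can take at most 2 across per trip to the dry ground, so moving all 4 needs at least 2 loaded trips out, with a return between consecutive ones — at least 3 crossings.
The safety rule pushes this higher. Following every safe sequence of crossings, the most of the 4 that can be at the dry ground as the punt arrives there on crossing 3 is 3 — never all 4.
So no plan with fewer than 5 crossings exists, and this one achieves 5:
1. Warden goes to the dry ground with the beetle and the gecko.
2. Warden goes back to the marsh camp with the beetle.
3. Warden goes to the dry ground with the frog and the spider.
4. Warden goes back to the marsh camp with the gecko.
5. Warden goes to the dry ground with the beetle and the gecko.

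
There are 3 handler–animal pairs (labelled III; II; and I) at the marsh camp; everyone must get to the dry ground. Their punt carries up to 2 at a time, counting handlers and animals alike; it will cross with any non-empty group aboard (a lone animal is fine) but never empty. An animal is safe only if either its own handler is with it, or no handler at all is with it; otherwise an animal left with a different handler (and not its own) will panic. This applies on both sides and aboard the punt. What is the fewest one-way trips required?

Counting alone: each trip to the dry ground takes at most 2 across and each return brings at least 1 back, so after t trips out (and t−1 returns) at most 2t − (t−1) of the 6 are across; that first reaches 6 at t = 5, so at least 9 crossings are needed.
The safety rule pushes this higher. Following every safe sequence of crossings, the most of the 6 that can be at the dry ground as the punt arrives there on crossing 9 is 5 — never all 6.
So no plan with fewer than 11 crossings exists, and this one achieves 11:
1. animal III and handler III cross → the dry ground.
2. handler III crosses ← the marsh camp.
3. animal I and animal II cross → the dry ground.
4. animal III crosses ← the marsh camp.
5. handler I and handler II cross → the dry ground.
6. animal II and handler II cross ← the marsh camp.
7. handler II and handler III cross → the dry ground.
8. animal I crosses ← the marsh camp.
9. animal II and animal III cross → the dry ground.
10. handler I crosses ← the marsh camp.
11. animal I and handler I cross → the dry ground.

11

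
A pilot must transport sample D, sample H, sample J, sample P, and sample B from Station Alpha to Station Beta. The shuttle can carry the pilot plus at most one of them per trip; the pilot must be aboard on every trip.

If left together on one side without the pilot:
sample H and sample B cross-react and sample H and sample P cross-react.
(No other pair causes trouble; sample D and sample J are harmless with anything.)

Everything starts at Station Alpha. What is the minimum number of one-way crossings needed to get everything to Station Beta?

Counting alone: the pilot can take at most 1 across per trip to Station Beta, so moving all 5 needs at least 5 loaded trips out, with a return between consecutive ones — at least 9 crossings.
The safety rule pushes this higher. Following every safe sequence of crossings, the most of the 5 that can be at Station Beta as the shuttle arrives there on crossing 9 is 4 — never all 5.
So no plan with fewer than 11 crossings exists, and this one achieves 11:
1. Pilot goes to Station Beta with sample H.  [Station Alpha: sample B, sample D, sample J, sample P | Station Beta: sample H]
2. Pilot goes back to Station Alpha alone.  [Station Alpha: sample B, sample D, sample J, sample P | Station Beta: sample H]
3. Pilot goes to Station Beta with sample D.  [Station Alpha: sample B, sample J, sample P | Station Beta: sample D, sample H]
4. Pilot goes back to Station Alpha alone.  [Station Alpha: sample B, sample J, sample P | Station Beta: sample D, sample H]
5. Pilot goes to Station Beta with sample J.  [Station Alpha: sample B, sample P | Station Beta: sample D, sample H, sample J]
6. Pilot goes back to Station Alpha alone.  [Station Alpha: sample B, sample P | Station Beta: sample D, sample H, sample J]
7. Pilot goes to Station Beta with sample P.  [Station Alpha: sample B | Station Beta: sample D, sample H, sample J, sample P]
8. Pilot goes back to Station Alpha with sample H.  [Station Alpha: sample B, sample H | Station Beta: sample D, sample J, sample P]
9. Pilot goes to Station Beta with sample B.  [Station Alpha: sample H | Station Beta: sample B, sample D, sample J, sample P]
10. Pilot goes back to Station Alpha alone.  [Station Alpha: sample H | Station Beta: sample B, sample D, sample J, sample P]
11. Pilot goes to Station Beta with sample H.  [Station Alpha: — | Station Beta: sample B, sample D, sample H, sample J, sample P]

11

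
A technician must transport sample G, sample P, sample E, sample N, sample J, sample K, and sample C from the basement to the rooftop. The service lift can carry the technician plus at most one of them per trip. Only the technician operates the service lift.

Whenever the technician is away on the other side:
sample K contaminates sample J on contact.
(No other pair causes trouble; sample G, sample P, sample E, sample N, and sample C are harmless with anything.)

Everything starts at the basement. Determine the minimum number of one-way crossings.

Counting alone: the technician can take at most 1 across per trip to the rooftop, so moving all 7 needs at least 7 loaded trips out, with a return between consecutive ones — at least 13 crossings.
The plan below uses exactly 13 crossings, so it is optimal:
1. Technician goes to the rooftop with sample J.  [the basement: sample C, sample E, sample G, sample K, sample N, sample P | the rooftop: sample J]
2. Technician goes back to the basement alone.  [the basement: sample C, sample E, sample G, sample K, sample N, sample P | the rooftop: sample J]
3. Technician goes to the rooftop with sample G.  [the basement: sample C, sample E, sample K, sample N, sample P | the rooftop: sample G, sample J]
4. Technician goes back to the basement alone.  [the basement: sample C, sample E, sample K, sample N, sample P | the rooftop: sample G, sample J]
5. Technician goes to the rooftop with sample P.  [the basement: sample C, sample E, sample K, sample N | the rooftop: sample G, sample J, sample P]
6. Technician goes back to the basement alone.  [the basement: sample C, sample E, sample K, sample N | the rooftop: sample G, sample J, sample P]
7. Technician goes to the rooftop with sample E.  [the basement: sample C, sample K, sample N | the rooftop: sample E, sample G, sample J, sample P]
8. Technician goes back to the basement alone.  [the basement: sample C, sample K, sample N | the rooftop: sample E, sample G, sample J, sample P]
9. Technician goes to the rooftop with sample N.  [the basement: sample C, sample K | the rooftop: sample E, sample G, sample J, sample N, sample P]
10. Technician goes back to the basement alone.  [the basement: sample C, sample K | the rooftop: sample E, sample G, sample J, sample N, sample P]
11. Technician goes to the rooftop with sample C.  [the basement: sample K | the rooftop: sample C, sample E, sample G, sample J, sample N, sample P]
12. Technician goes back to the basement alone.  [the basement: sample K | the rooftop: sample C, sample E, sample G, sample J, sample N, sample P]
13. Technician goes to the rooftop with sample K.  [the basement: — | the rooftop: sample C, sample E, sample G, sample J, sample K, sample N, sample P]

13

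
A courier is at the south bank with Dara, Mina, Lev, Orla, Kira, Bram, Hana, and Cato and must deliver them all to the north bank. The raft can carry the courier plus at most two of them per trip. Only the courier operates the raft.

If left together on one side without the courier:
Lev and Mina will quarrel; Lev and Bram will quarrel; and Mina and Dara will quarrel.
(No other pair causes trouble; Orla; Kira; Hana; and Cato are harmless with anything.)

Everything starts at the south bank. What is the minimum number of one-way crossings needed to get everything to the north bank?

7

Counting alone: the courier can take at most 2 across per trip to the north bank, so moving all 8 needs at least 4 loaded trips out, with a return between consecutive ones — at least 7 crossings.
The plan below uses exactly 7 crossings, so it is optimal:
1. Courier goes to the north bank with Dara and Lev.  [the south bank: Bram, Cato, Hana, Kira, Mina, Orla | the north bank: Dara, Lev]
2. Courier goes back to the south bank alone.  [the south bank: Bram, Cato, Hana, Kira, Mina, Orla | the north bank: Dara, Lev]
3. Courier goes to the north bank with Kira and Orla.  [the south bank: Bram, Cato, Hana, Mina | the north bank: Dara, Kira, Lev, Orla]
4. Courier goes back to the south bank alone.  [the south bank: Bram, Cato, Hana, Mina | the north bank: Dara, Kira, Lev, Orla]
5. Courier goes to the north bank with Cato and Hana.  [the south bank: Bram, Mina | the north bank: Cato, Dara, Hana, Kira, Lev, Orla]
6. Courier goes back to the south bank alone.  [the south bank: Bram, Mina | the north bank: Cato, Dara, Hana, Kira, Lev, Orla]
7. Courier goes to the north bank with Bram and Mina.  [the south bank: — | the north bank: Bram, Cato, Dara, Hana, Kira, Lev, Mina, Orla]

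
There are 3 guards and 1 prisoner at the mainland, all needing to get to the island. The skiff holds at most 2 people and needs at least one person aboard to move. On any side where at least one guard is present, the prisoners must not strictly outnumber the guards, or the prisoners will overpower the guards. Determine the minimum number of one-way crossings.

5

Counting alone: each trip to the island takes at most 2 across and each return brings at least 1 back, so after t trips out (and t−1 returns) at most 2t − (t−1) of the 4 are across; that first reaches 4 at t = 3, so at least 5 crossings are needed.
The plan below uses exactly 5 crossings, so it is optimal:
1. 1 guard and 1 prisoner → the island.  (the mainland: 2G 0P; the island: 1G 1P)
2. 1 prisoner ← the mainland.  (the mainland: 2G 1P; the island: 1G 0P)
3. 1 guard and 1 prisoner → the island.  (the mainland: 1G 0P; the island: 2G 1P)
4. 1 prisoner ← the mainland.  (the mainland: 1G 1P; the island: 2G 0P)
5. 1 guard and 1 prisoner → the island.  (the mainland: 0G 0P; the island: 3G 1P)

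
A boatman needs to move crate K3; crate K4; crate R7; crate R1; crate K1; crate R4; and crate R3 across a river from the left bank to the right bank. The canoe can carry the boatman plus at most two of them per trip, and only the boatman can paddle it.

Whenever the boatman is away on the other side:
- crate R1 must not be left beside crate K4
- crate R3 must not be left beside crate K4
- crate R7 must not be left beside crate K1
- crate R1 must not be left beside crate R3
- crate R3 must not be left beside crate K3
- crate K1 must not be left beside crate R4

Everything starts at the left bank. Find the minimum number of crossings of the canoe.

impossible

Whatever the first load, the items left behind include a forbidden pair without the boatman. No opening move is safe, so no plan exists.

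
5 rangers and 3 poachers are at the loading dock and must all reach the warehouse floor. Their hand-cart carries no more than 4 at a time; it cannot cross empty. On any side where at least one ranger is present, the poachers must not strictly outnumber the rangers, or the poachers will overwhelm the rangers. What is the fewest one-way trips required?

5

Counting alone: each trip to the warehouse floor takes at most 4 across and each return brings at least 1 back, so after t trips out (and t−1 returns) at most 4t − (t−1) of the 8 are across; that first reaches 8 at t = 3, so at least 5 crossings are needed.
The plan below uses exactly 5 crossings, so it is optimal:
1. 2 poachers → the warehouse floor.  (the loading dock: 5R 1P; the warehouse floor: 0R 2P)
2. 1 poacher ← the loading dock.  (the loading dock: 5R 2P; the warehouse floor: 0R 1P)
3. 3 rangers and 1 poacher → the warehouse floor.  (the loading dock: 2R 1P; the warehouse floor: 3R 2P)
4. 1 poacher ← the loading dock.  (the loading dock: 2R 2P; the warehouse floor: 3R 1P)
5. 2 rangers and 2 poachers → the warehouse floor.  (the loading dock: 0R 0P; the warehouse floor: 5R 3P)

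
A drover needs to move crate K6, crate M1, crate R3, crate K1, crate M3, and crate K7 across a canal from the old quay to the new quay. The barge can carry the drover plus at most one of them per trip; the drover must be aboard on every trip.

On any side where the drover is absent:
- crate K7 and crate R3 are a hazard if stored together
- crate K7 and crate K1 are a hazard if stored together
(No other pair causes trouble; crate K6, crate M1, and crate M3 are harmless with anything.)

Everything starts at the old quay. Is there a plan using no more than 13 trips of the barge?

Yes — this plan uses 13 crossings (≤ 13):
1. Drover goes to the new quay with crate K7.  [the old quay: crate K1, crate K6, crate M1, crate M3, crate R3 | the new quay: crate K7]
2. Drover goes back to the old quay alone.  [the old quay: crate K1, crate K6, crate M1, crate M3, crate R3 | the new quay: crate K7]
3. Drover goes to the new quay with crate K6.  [the old quay: crate K1, crate M1, crate M3, crate R3 | the new quay: crate K6, crate K7]
4. Drover goes back to the old quay alone.  [the old quay: crate K1, crate M1, crate M3, crate R3 | the new quay: crate K6, crate K7]
5. Drover goes to the new quay with crate M1.  [the old quay: crate K1, crate M3, crate R3 | the new quay: crate K6, crate K7, crate M1]
6. Drover goes back to the old quay alone.  [the old quay: crate K1, crate M3, crate R3 | the new quay: crate K6, crate K7, crate M1]
7. Drover goes to the new quay with crate R3.  [the old quay: crate K1, crate M3 | the new quay: crate K6, crate K7, crate M1, crate R3]
8. Drover goes back to the old quay with crate K7.  [the old quay: crate K1, crate K7, crate M3 | the new quay: crate K6, crate M1, crate R3]
9. Drover goes to the new quay with crate K1.  [the old quay: crate K7, crate M3 | the new quay: crate K1, crate K6, crate M1, crate R3]
10. Drover goes back to the old quay alone.  [the old quay: crate K7, crate M3 | the new quay: crate K1, crate K6, crate M1, crate R3]
11. Drover goes to the new quay with crate M3.  [the old quay: crate K7 | the new quay: crate K1, crate K6, crate M1, crate M3, crate R3]
12. Drover goes back to the old quay alone.  [the old quay: crate K7 | the new quay: crate K1, crate K6, crate M1, crate M3, crate R3]
13. Drover goes to the new quay with crate K7.  [the old quay: — | the new quay: crate K1, crate K6, crate K7, crate M1, crate M3, crate R3]

Yes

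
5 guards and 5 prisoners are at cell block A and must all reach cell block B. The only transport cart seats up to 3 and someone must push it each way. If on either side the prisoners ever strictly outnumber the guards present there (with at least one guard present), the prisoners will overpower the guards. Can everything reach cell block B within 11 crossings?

Yes

Yes — this plan uses 11 crossings (≤ 11):
1. 2 prisoners → cell block B.  (cell block A: 5G 3P; cell block B: 0G 2P)
2. 1 prisoner ← cell block A.  (cell block A: 5G 4P; cell block B: 0G 1P)
3. 3 prisoners → cell block B.  (cell block A: 5G 1P; cell block B: 0G 4P)
4. 1 prisoner ← cell block A.  (cell block A: 5G 2P; cell block B: 0G 3P)
5. 3 guards → cell block B.  (cell block A: 2G 2P; cell block B: 3G 3P)
6. 1 guard and 1 prisoner ← cell block A.  (cell block A: 3G 3P; cell block B: 2G 2P)
7. 3 guards → cell block B.  (cell block A: 0G 3P; cell block B: 5G 2P)
8. 1 prisoner ← cell block A.  (cell block A: 0G 4P; cell block B: 5G 1P)
9. 2 prisoners → cell block B.  (cell block A: 0G 2P; cell block B: 5G 3P)
10. 1 prisoner ← cell block A.  (cell block A: 0G 3P; cell block B: 5G 2P)
11. 3 prisoners → cell block B.  (cell block A: 0G 0P; cell block B: 5G 5P)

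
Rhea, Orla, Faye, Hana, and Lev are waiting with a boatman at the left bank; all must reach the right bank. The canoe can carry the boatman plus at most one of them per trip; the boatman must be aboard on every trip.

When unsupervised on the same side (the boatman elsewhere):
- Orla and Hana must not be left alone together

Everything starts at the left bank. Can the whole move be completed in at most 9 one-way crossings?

Yes

Yes — this plan uses 9 crossings (≤ 9):
1. Boatman goes to the right bank with Orla.  [the left bank: Faye, Hana, Lev, Rhea | the right bank: Orla]
2. Boatman goes back to the left bank alone.  [the left bank: Faye, Hana, Lev, Rhea | the right bank: Orla]
3. Boatman goes to the right bank with Rhea.  [the left bank: Faye, Hana, Lev | the right bank: Orla, Rhea]
4. Boatman goes back to the left bank alone.  [the left bank: Faye, Hana, Lev | the right bank: Orla, Rhea]
5. Boatman goes to the right bank with Faye.  [the left bank: Hana, Lev | the right bank: Faye, Orla, Rhea]
6. Boatman goes back to the left bank alone.  [the left bank: Hana, Lev | the right bank: Faye, Orla, Rhea]
7. Boatman goes to the right bank with Lev.  [the left bank: Hana | the right bank: Faye, Lev, Orla, Rhea]
8. Boatman goes back to the left bank alone.  [the left bank: Hana | the right bank: Faye, Lev, Orla, Rhea]
9. Boatman goes to the right bank with Hana.  [the left bank: — | the right bank: Faye, Hana, Lev, Orla, Rhea]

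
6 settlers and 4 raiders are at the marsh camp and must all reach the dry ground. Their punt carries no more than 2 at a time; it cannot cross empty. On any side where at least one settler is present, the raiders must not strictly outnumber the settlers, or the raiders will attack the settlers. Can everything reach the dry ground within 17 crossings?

Yes

Yes — this plan uses 17 crossings (≤ 17):
1. 2 raiders → the dry ground.  (the marsh camp: 6S 2R; the dry ground: 0S 2R)
2. 1 raider ← the marsh camp.  (the marsh camp: 6S 3R; the dry ground: 0S 1R)
3. 2 raiders → the dry ground.  (the marsh camp: 6S 1R; the dry ground: 0S 3R)
4. 1 raider ← the marsh camp.  (the marsh camp: 6S 2R; the dry ground: 0S 2R)
5. 2 settlers → the dry ground.  (the marsh camp: 4S 2R; the dry ground: 2S 2R)
6. 1 raider ← the marsh camp.  (the marsh camp: 4S 3R; the dry ground: 2S 1R)
7. 1 settler and 1 raider → the dry ground.  (the marsh camp: 3S 2R; the dry ground: 3S 2R)
8. 1 raider ← the marsh camp.  (the marsh camp: 3S 3R; the dry ground: 3S 1R)
9. 2 raiders → the dry ground.  (the marsh camp: 3S 1R; the dry ground: 3S 3R)
10. 1 raider ← the marsh camp.  (the marsh camp: 3S 2R; the dry ground: 3S 2R)
11. 1 settler and 1 raider → the dry ground.  (the marsh camp: 2S 1R; the dry ground: 4S 3R)
12. 1 raider ← the marsh camp.  (the marsh camp: 2S 2R; the dry ground: 4S 2R)
13. 2 raiders → the dry ground.  (the marsh camp: 2S 0R; the dry ground: 4S 4R)
14. 1 raider ← the marsh camp.  (the marsh camp: 2S 1R; the dry ground: 4S 3R)
15. 1 settler and 1 raider → the dry ground.  (the marsh camp: 1S 0R; the dry ground: 5S 4R)
16. 1 raider ← the marsh camp.  (the marsh camp: 1S 1R; the dry ground: 5S 3R)
17. 1 settler and 1 raider → the dry ground.  (the marsh camp: 0S 0R; the dry ground: 6S 4R)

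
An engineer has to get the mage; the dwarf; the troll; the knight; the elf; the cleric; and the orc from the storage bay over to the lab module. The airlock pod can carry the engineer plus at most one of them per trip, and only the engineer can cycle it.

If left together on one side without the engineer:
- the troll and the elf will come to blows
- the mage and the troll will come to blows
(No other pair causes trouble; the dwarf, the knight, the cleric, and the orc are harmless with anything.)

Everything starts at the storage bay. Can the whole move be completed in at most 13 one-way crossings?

No

Counting alone: the engineer can take at most 1 across per trip to the lab module, so moving all 7 needs at least 7 loaded trips out, with a return between consecutive ones — at least 13 crossings.
The safety rule pushes this higher. Following every safe sequence of crossings, the most of the 7 that can be at the lab module as the airlock pod arrives there on crossing 13 is 6 — never all 7.
So the move cannot be finished within 13 crossings. (The shortest complete plan takes 15:)
1. Engineer goes to the lab module with the troll.
2. Engineer goes back to the storage bay alone.
3. Engineer goes to the lab module with the mage.
4. Engineer goes back to the storage bay with the troll.
5. Engineer goes to the lab module with the elf.
6. Engineer goes back to the storage bay alone.
7. Engineer goes to the lab module with the dwarf.
8. Engineer goes back to the storage bay alone.
9. Engineer goes to the lab module with the knight.
10. Engineer goes back to the storage bay alone.
11. Engineer goes to the lab module with the cleric.
12. Engineer goes back to the storage bay alone.
13. Engineer goes to the lab module with the orc.
14. Engineer goes back to the storage bay alone.
15. Engineer goes to the lab module with the troll.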